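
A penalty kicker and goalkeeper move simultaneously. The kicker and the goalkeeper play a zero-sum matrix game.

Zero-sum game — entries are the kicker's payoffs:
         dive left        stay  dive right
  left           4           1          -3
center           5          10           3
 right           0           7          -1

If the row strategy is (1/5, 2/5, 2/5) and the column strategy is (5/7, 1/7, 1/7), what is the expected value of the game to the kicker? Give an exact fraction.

106/35

Against (5/7, 1/7, 1/7), each row's expected payoff is left: 18/7; center: 38/7; right: 6/7.
Taking the (1/5, 2/5, 2/5)-weighted average: (1/5)·(18/7) + (2/5)·(38/7) + (2/5)·(6/7) = 106/35.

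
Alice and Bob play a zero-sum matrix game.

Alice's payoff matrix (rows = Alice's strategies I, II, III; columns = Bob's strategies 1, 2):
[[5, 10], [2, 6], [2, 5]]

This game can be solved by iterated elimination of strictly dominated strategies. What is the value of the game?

Column 2 is strictly dominated by 1 for Bob (5<10, 2<6, 2<5); eliminate 2.
Row III is strictly dominated by row I (5>2); eliminate III.
Row II is strictly dominated by row I (5>2); eliminate II.
Only (I, 1) remains, with payoff 5.

5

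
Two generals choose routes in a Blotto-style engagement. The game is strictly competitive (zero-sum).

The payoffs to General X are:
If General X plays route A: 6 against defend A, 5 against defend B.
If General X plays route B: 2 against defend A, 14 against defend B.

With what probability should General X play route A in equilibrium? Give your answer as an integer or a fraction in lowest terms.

Row minima are 5 and 2, so General X's maximin is 5; column maxima are 6 and 14, so General Y's minimax is 6. These differ, so the equilibrium is in mixed strategies.
Let General X play route A with probability p. General Y is indifferent when 6p + 2(1−p) = 5p + 14(1−p), giving p = 12/13.

12/13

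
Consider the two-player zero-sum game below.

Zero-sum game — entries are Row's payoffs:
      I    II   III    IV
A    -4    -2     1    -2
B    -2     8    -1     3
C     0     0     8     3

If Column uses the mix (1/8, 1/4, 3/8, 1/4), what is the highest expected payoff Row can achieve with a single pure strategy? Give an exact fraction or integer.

15/4

A: (-4)·(1/8) + (-2)·(1/4) + (1)·(3/8) + (-2)·(1/4) = -9/8.
B: (-2)·(1/8) + (8)·(1/4) + (-1)·(3/8) + (3)·(1/4) = 17/8.
C: (0)·(1/8) + (0)·(1/4) + (8)·(3/8) + (3)·(1/4) = 15/4.
The best pure response is C with expected payoff 15/4.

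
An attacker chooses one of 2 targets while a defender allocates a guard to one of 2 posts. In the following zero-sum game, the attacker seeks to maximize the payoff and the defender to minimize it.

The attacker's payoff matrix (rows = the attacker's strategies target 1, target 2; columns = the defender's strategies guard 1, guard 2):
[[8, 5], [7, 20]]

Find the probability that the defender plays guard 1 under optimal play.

Row minima are 5 and 7, so the attacker's maximin is 7; column maxima are 8 and 20, so the defender's minimax is 8. These differ, so the equilibrium is in mixed strategies.
Let the defender play guard 1 with probability q. The attacker is indifferent when 8q + 5(1−q) = 7q + 20(1−q), giving q = 15/16.

15/16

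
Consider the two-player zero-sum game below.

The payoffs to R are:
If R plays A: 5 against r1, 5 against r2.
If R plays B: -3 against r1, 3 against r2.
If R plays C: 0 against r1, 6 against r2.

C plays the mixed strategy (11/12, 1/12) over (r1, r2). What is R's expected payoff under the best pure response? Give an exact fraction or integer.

5

A: (5)·(11/12) + (5)·(1/12) = 5.
B: (-3)·(11/12) + (3)·(1/12) = -5/2.
C: (0)·(11/12) + (6)·(1/12) = 1/2.
The best pure response is A with expected payoff 5.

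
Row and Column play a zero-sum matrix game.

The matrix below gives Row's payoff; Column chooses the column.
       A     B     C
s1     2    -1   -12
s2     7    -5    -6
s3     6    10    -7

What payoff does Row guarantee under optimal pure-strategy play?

Row minima: -12, -6, -7 → Row's maximin is -6.
Column maxima: 7, 10, -6 → Column's minimax is -6.
They coincide at (s2, C), so the value is -6.

-6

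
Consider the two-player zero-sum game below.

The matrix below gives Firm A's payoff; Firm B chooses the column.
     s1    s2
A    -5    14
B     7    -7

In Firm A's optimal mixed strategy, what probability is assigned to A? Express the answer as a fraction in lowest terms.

14/33

Row minima are -5 and -7, so Firm A's maximin is -5; column maxima are 7 and 14, so Firm B's minimax is 7. These differ, so the equilibrium is in mixed strategies.
Let Firm A play A with probability p. Firm B is indifferent when −5p + 7(1−p) = 14p − 7(1−p), giving p = 14/33.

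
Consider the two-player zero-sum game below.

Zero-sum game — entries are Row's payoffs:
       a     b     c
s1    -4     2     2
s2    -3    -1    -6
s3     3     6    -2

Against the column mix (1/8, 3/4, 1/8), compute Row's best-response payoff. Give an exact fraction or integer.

s1: (-4)·(1/8) + (2)·(3/4) + (2)·(1/8) = 5/4.
s2: (-3)·(1/8) + (-1)·(3/4) + (-6)·(1/8) = -15/8.
s3: (3)·(1/8) + (6)·(3/4) + (-2)·(1/8) = 37/8.
The best pure response is s3 with expected payoff 37/8.

37/8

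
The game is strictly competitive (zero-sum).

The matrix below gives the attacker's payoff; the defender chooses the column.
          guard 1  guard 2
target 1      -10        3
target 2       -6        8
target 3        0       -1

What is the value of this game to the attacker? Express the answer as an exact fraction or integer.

Row target 1 is strictly dominated by row target 2, so the attacker never plays it.
The remaining 2×2 game on (target 2, target 3) × (guard 1, guard 2) has no saddle point. Let the attacker play target 2 with probability p; indifference gives −6p = 8p − (1−p), so p = 1/15.
Similarly the defender's optimal q on guard 1 is 3/5, and the value is -6·(3/5) + (8)·(2/5) = -2/5.

-2/5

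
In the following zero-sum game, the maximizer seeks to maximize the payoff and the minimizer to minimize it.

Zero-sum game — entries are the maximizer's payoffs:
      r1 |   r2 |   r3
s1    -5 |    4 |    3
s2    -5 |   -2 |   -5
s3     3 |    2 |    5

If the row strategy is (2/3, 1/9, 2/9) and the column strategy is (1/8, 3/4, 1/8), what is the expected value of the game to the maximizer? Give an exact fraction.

25/12

Against (1/8, 3/4, 1/8), each row's expected payoff is s1: 11/4; s2: -11/4; s3: 5/2.
Taking the (2/3, 1/9, 2/9)-weighted average: (2/3)·(11/4) + (1/9)·(-11/4) + (2/9)·(5/2) = 25/12.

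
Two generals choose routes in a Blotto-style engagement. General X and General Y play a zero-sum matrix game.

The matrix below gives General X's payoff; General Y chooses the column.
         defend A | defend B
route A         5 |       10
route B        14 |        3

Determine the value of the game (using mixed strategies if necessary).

Row minima are 5 and 3, so General X's maximin is 5; column maxima are 14 and 10, so General Y's minimax is 10. These differ, so the equilibrium is in mixed strategies.
Let General X play route A with probability p. General Y is indifferent when 5p + 14(1−p) = 10p + 3(1−p), giving p = 11/16.
Let General Y play defend A with probability q. General X is indifferent when 5q + 10(1−q) = 14q + 3(1−q), giving q = 7/16.
The value is 5·(7/16) + (10)·(9/16) = 125/16.

125/16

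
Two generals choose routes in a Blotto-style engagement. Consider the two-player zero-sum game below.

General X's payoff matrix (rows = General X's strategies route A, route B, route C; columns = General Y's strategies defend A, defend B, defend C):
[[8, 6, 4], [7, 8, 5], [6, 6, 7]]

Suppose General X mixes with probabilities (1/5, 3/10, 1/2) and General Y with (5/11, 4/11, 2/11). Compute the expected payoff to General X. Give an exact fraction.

13/2

Against (5/11, 4/11, 2/11), each row's expected payoff is route A: 72/11; route B: 7; route C: 68/11.
Taking the (1/5, 3/10, 1/2)-weighted average: (1/5)·(72/11) + (3/10)·(7) + (1/2)·(68/11) = 13/2.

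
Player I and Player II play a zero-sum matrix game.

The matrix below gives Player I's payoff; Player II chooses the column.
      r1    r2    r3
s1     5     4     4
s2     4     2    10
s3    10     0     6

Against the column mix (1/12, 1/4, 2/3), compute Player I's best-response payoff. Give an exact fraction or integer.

15/2

s1: (5)·(1/12) + (4)·(1/4) + (4)·(2/3) = 49/12.
s2: (4)·(1/12) + (2)·(1/4) + (10)·(2/3) = 15/2.
s3: (10)·(1/12) + (0)·(1/4) + (6)·(2/3) = 29/6.
The best pure response is s2 with expected payoff 15/2.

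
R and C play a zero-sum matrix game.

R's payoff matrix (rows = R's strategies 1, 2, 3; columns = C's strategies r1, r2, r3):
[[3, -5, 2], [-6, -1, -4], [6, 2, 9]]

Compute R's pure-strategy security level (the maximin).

The worst-case payoff for each row is 1: -5, 2: -6, 3: 2.
The best of these is 2.

2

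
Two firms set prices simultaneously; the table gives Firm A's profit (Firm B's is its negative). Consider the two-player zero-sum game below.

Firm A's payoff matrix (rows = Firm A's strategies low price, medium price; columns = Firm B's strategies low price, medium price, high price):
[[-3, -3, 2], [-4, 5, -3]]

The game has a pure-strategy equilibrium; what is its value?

-3

Row minima: -3, -4 → Firm A's maximin is -3.
Column maxima: -3, 5, 2 → Firm B's minimax is -3.
They coincide at (low price, low price), so the value is -3.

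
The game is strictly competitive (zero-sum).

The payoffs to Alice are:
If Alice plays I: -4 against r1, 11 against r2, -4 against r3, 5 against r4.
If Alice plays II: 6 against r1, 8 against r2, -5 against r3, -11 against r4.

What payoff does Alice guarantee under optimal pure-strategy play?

Row minima: -4, -11 → Alice's maximin is -4.
Column maxima: 6, 11, -4, 5 → Bob's minimax is -4.
They coincide at (I, r3), so the value is -4.

-4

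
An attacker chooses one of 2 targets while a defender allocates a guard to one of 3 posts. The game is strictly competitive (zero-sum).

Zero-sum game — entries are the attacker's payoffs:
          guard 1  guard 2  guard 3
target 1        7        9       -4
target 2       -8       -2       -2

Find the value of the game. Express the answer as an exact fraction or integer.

-46/17

Column guard 2 is strictly dominated by guard 1 for the defender (it gives the attacker more in every row).
The remaining 2×2 game on (target 1, target 2) × (guard 1, guard 3) has no saddle point. Let the attacker play target 1 with probability p; indifference gives 7p − 8(1−p) = −4p − 2(1−p), so p = 6/17.
Similarly the defender's optimal q on guard 1 is 2/17, and the value is 7·(2/17) + (-4)·(15/17) = -46/17.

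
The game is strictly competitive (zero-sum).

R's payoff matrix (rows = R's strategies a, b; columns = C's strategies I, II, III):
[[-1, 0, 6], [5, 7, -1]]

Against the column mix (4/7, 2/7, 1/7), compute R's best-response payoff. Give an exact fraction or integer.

a: (-1)·(4/7) + (0)·(2/7) + (6)·(1/7) = 2/7.
b: (5)·(4/7) + (7)·(2/7) + (-1)·(1/7) = 33/7.
The best pure response is b with expected payoff 33/7.

33/7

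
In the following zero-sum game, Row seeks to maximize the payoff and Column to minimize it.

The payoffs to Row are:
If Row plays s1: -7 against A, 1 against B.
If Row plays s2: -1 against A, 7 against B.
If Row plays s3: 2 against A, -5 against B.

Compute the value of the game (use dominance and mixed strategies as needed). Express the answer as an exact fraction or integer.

3/5

Row s1 is strictly dominated by row s2, so Row never plays it.
The remaining 2×2 game on (s2, s3) × (A, B) has no saddle point. Let Row play s2 with probability p; indifference gives −p + 2(1−p) = 7p − 5(1−p), so p = 7/15.
Similarly Column's optimal q on A is 4/5, and the value is -1·(4/5) + (7)·(1/5) = 3/5.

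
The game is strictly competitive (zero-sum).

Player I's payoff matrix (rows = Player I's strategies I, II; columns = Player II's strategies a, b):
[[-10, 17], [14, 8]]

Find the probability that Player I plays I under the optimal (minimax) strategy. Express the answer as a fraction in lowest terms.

2/11

Row minima are -10 and 8, so Player I's maximin is 8; column maxima are 14 and 17, so Player II's minimax is 14. These differ, so the equilibrium is in mixed strategies.
Let Player I play I with probability p. Player II is indifferent when −10p + 14(1−p) = 17p + 8(1−p), giving p = 2/11.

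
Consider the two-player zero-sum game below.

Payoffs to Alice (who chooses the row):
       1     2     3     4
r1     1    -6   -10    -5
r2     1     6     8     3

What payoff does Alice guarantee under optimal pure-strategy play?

Row minima: -10, 1 → Alice's maximin is 1.
Column maxima: 1, 6, 8, 3 → Bob's minimax is 1.
They coincide at (r2, 1), so the value is 1.

1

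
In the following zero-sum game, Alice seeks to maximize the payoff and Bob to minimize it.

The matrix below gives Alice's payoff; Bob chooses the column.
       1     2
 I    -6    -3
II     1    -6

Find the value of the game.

-39/10

Row minima are -6 and -6, so Alice's maximin is -6; column maxima are 1 and -3, so Bob's minimax is -3. These differ, so the equilibrium is in mixed strategies.
Let Alice play I with probability p. Bob is indifferent when −6p + (1−p) = −3p − 6(1−p), giving p = 7/10.
Let Bob play 1 with probability q. Alice is indifferent when −6q − 3(1−q) = q − 6(1−q), giving q = 3/10.
The value is -6·(3/10) + (-3)·(7/10) = -39/10.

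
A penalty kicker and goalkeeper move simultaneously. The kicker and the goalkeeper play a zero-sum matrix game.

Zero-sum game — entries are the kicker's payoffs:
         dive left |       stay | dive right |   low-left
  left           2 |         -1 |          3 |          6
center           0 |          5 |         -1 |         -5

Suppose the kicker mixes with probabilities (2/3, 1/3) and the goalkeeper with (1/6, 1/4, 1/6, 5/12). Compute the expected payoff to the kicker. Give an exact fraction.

Against (1/6, 1/4, 1/6, 5/12), each row's expected payoff is left: 37/12; center: -1.
Taking the (2/3, 1/3)-weighted average: (2/3)·(37/12) + (1/3)·(-1) = 31/18.

31/18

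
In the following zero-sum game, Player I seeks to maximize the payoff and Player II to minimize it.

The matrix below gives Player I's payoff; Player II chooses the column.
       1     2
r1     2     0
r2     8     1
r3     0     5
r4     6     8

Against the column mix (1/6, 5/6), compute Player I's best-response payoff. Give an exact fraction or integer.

23/3

r1: (2)·(1/6) + (0)·(5/6) = 1/3.
r2: (8)·(1/6) + (1)·(5/6) = 13/6.
r3: (0)·(1/6) + (5)·(5/6) = 25/6.
r4: (6)·(1/6) + (8)·(5/6) = 23/3.
The best pure response is r4 with expected payoff 23/3.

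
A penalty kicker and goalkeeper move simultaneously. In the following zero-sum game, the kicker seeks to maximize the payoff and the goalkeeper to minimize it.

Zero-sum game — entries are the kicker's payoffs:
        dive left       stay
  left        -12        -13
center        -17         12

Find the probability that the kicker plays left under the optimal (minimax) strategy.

29/30

Row minima are -13 and -17, so the kicker's maximin is -13; column maxima are -12 and 12, so the goalkeeper's minimax is -12. These differ, so the equilibrium is in mixed strategies.
Let the kicker play left with probability p. The goalkeeper is indifferent when −12p − 17(1−p) = −13p + 12(1−p), giving p = 29/30.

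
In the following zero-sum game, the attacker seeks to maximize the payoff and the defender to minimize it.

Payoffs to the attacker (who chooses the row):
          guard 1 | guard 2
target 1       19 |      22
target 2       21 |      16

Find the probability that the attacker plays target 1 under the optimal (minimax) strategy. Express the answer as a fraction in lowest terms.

5/8

Row minima are 19 and 16, so the attacker's maximin is 19; column maxima are 21 and 22, so the defender's minimax is 21. These differ, so the equilibrium is in mixed strategies.
Let the attacker play target 1 with probability p. The defender is indifferent when 19p + 21(1−p) = 22p + 16(1−p), giving p = 5/8.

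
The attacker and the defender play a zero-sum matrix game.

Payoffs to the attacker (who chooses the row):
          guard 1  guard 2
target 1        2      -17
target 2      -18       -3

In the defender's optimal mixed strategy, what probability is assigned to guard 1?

7/17

Row minima are -17 and -18, so the attacker's maximin is -17; column maxima are 2 and -3, so the defender's minimax is -3. These differ, so the equilibrium is in mixed strategies.
Let the defender play guard 1 with probability q. The attacker is indifferent when 2q − 17(1−q) = −18q − 3(1−q), giving q = 7/17.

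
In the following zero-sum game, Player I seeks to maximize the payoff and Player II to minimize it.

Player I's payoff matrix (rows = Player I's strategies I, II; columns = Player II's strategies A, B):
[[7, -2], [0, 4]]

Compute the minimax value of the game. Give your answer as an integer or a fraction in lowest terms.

Row minima are -2 and 0, so Player I's maximin is 0; column maxima are 7 and 4, so Player II's minimax is 4. These differ, so the equilibrium is in mixed strategies.
Let Player I play I with probability p. Player II is indifferent when 7p = −2p + 4(1−p), giving p = 4/13.
Let Player II play A with probability q. Player I is indifferent when 7q − 2(1−q) = 4(1−q), giving q = 6/13.
The value is 7·(6/13) + (-2)·(7/13) = 28/13.

28/13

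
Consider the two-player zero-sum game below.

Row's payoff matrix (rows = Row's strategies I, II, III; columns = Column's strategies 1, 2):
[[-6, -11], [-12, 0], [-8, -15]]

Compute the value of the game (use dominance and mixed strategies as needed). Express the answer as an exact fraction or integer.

-132/17

Row III is strictly dominated by row I, so Row never plays it.
The remaining 2×2 game on (I, II) × (1, 2) has no saddle point. Let Row play I with probability p; indifference gives −6p − 12(1−p) = −11p, so p = 12/17.
Similarly Column's optimal q on 1 is 11/17, and the value is -6·(11/17) + (-11)·(6/17) = -132/17.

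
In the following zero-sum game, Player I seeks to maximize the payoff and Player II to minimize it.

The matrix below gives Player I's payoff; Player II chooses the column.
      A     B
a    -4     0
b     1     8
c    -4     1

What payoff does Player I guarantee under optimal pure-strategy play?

Row minima: -4, 1, -4 → Player I's maximin is 1.
Column maxima: 1, 8 → Player II's minimax is 1.
They coincide at (b, A), so the value is 1.

1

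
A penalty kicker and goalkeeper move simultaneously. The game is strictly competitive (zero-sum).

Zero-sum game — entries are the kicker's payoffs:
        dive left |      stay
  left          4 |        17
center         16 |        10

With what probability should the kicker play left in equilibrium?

6/19

Row minima are 4 and 10, so the kicker's maximin is 10; column maxima are 16 and 17, so the goalkeeper's minimax is 16. These differ, so the equilibrium is in mixed strategies.
Let the kicker play left with probability p. The goalkeeper is indifferent when 4p + 16(1−p) = 17p + 10(1−p), giving p = 6/19.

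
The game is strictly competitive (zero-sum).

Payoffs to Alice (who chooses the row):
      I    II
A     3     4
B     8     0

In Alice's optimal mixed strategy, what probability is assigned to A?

8/9

Row minima are 3 and 0, so Alice's maximin is 3; column maxima are 8 and 4, so Bob's minimax is 4. These differ, so the equilibrium is in mixed strategies.
Let Alice play A with probability p. Bob is indifferent when 3p + 8(1−p) = 4p, giving p = 8/9.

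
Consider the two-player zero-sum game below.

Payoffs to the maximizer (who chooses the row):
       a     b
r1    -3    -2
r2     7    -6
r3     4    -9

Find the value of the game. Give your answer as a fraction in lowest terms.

Row r3 is strictly dominated by row r2, so the maximizer never plays it.
The remaining 2×2 game on (r1, r2) × (a, b) has no saddle point. Let the maximizer play r1 with probability p; indifference gives −3p + 7(1−p) = −2p − 6(1−p), so p = 13/14.
Similarly the minimizer's optimal q on a is 2/7, and the value is -3·(2/7) + (-2)·(5/7) = -16/7.

-16/7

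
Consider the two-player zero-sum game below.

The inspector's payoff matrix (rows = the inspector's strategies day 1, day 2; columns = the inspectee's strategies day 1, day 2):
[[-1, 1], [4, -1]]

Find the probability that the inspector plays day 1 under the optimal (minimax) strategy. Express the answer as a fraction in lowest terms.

Row minima are -1 and -1, so the inspector's maximin is -1; column maxima are 4 and 1, so the inspectee's minimax is 1. These differ, so the equilibrium is in mixed strategies.
Let the inspector play day 1 with probability p. The inspectee is indifferent when −p + 4(1−p) = p − (1−p), giving p = 5/7.

5/7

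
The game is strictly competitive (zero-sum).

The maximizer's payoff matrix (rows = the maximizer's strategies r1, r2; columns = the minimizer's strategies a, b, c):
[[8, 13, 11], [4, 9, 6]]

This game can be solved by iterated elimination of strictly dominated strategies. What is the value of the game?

8

Row r2 is strictly dominated by row r1 (8>4, 13>9, 11>6); eliminate r2.
Column b is strictly dominated by a for the minimizer (8<13); eliminate b.
Column c is strictly dominated by a for the minimizer (8<11); eliminate c.
Only (r1, a) remains, with payoff 8.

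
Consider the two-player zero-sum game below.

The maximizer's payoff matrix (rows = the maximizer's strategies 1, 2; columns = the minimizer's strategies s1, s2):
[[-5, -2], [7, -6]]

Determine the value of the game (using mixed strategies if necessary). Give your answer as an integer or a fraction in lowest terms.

Row minima are -5 and -6, so the maximizer's maximin is -5; column maxima are 7 and -2, so the minimizer's minimax is -2. These differ, so the equilibrium is in mixed strategies.
Let the maximizer play 1 with probability p. The minimizer is indifferent when −5p + 7(1−p) = −2p − 6(1−p), giving p = 13/16.
Let the minimizer play s1 with probability q. The maximizer is indifferent when −5q − 2(1−q) = 7q − 6(1−q), giving q = 1/4.
The value is -5·(1/4) + (-2)·(3/4) = -11/4.

-11/4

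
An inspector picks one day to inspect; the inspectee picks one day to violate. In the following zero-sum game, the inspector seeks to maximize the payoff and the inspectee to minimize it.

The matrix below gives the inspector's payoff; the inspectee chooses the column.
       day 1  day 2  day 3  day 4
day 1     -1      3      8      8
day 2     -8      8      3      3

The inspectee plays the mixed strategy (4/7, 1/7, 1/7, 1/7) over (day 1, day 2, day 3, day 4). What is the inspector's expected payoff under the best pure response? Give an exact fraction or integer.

15/7

day 1: (-1)·(4/7) + (3)·(1/7) + (8)·(1/7) + (8)·(1/7) = 15/7.
day 2: (-8)·(4/7) + (8)·(1/7) + (3)·(1/7) + (3)·(1/7) = -18/7.
The best pure response is day 1 with expected payoff 15/7.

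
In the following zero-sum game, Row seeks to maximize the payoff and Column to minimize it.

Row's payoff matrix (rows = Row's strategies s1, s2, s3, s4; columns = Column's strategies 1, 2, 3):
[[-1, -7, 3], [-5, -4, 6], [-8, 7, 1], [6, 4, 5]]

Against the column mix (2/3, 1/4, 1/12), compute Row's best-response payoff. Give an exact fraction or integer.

65/12

s1: (-1)·(2/3) + (-7)·(1/4) + (3)·(1/12) = -13/6.
s2: (-5)·(2/3) + (-4)·(1/4) + (6)·(1/12) = -23/6.
s3: (-8)·(2/3) + (7)·(1/4) + (1)·(1/12) = -7/2.
s4: (6)·(2/3) + (4)·(1/4) + (5)·(1/12) = 65/12.
The best pure response is s4 with expected payoff 65/12.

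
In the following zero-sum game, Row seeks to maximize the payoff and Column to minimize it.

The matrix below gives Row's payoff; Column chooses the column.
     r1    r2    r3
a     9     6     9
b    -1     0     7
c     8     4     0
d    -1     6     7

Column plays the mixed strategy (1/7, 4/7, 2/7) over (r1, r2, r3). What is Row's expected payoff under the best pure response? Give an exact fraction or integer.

a: (9)·(1/7) + (6)·(4/7) + (9)·(2/7) = 51/7.
b: (-1)·(1/7) + (0)·(4/7) + (7)·(2/7) = 13/7.
c: (8)·(1/7) + (4)·(4/7) + (0)·(2/7) = 24/7.
d: (-1)·(1/7) + (6)·(4/7) + (7)·(2/7) = 37/7.
The best pure response is a with expected payoff 51/7.

51/7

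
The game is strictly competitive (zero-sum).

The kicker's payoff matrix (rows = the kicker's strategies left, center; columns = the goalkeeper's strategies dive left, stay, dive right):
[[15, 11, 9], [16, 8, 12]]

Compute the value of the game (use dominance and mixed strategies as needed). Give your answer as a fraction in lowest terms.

Column dive left is strictly dominated by dive right for the goalkeeper (it gives the kicker more in every row).
The remaining 2×2 game on (left, center) × (stay, dive right) has no saddle point. Let the kicker play left with probability p; indifference gives 11p + 8(1−p) = 9p + 12(1−p), so p = 2/3.
Similarly the goalkeeper's optimal q on stay is 1/2, and the value is 11·(1/2) + (9)·(1/2) = 10.

10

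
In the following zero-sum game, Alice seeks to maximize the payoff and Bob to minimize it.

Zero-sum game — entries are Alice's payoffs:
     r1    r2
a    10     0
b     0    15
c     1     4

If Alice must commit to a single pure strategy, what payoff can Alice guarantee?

1

The worst-case payoff for each row is a: 0, b: 0, c: 1.
The best of these is 1.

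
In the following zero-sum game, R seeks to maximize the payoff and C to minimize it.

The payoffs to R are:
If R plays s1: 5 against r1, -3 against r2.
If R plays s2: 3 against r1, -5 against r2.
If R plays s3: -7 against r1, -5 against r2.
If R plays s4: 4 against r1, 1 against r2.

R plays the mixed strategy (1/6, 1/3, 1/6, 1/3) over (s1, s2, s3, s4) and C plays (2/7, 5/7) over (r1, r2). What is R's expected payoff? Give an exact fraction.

Against (2/7, 5/7), each row's expected payoff is s1: -5/7; s2: -19/7; s3: -39/7; s4: 13/7.
Taking the (1/6, 1/3, 1/6, 1/3)-weighted average: (1/6)·(-5/7) + (1/3)·(-19/7) + (1/6)·(-39/7) + (1/3)·(13/7) = -4/3.

-4/3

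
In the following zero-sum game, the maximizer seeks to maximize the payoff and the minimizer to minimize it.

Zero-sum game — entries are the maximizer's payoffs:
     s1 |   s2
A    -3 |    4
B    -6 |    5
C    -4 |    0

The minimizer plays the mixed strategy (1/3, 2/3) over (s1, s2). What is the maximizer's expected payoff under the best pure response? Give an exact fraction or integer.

A: (-3)·(1/3) + (4)·(2/3) = 5/3.
B: (-6)·(1/3) + (5)·(2/3) = 4/3.
C: (-4)·(1/3) + (0)·(2/3) = -4/3.
The best pure response is A with expected payoff 5/3.

5/3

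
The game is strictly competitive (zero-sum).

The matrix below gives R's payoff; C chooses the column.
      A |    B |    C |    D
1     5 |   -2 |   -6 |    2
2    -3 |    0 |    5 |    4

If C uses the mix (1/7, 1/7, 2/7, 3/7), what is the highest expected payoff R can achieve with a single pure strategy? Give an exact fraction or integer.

1: (5)·(1/7) + (-2)·(1/7) + (-6)·(2/7) + (2)·(3/7) = -3/7.
2: (-3)·(1/7) + (0)·(1/7) + (5)·(2/7) + (4)·(3/7) = 19/7.
The best pure response is 2 with expected payoff 19/7.

19/7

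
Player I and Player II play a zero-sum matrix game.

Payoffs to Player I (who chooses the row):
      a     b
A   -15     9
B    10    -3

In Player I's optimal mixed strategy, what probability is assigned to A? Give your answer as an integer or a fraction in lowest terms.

Row minima are -15 and -3, so Player I's maximin is -3; column maxima are 10 and 9, so Player II's minimax is 9. These differ, so the equilibrium is in mixed strategies.
Let Player I play A with probability p. Player II is indifferent when −15p + 10(1−p) = 9p − 3(1−p), giving p = 13/37.

13/37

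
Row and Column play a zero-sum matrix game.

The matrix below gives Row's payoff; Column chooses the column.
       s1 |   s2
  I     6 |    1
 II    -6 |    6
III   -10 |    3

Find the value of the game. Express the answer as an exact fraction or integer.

Row III is strictly dominated by row II, so Row never plays it.
The remaining 2×2 game on (I, II) × (s1, s2) has no saddle point. Let Row play I with probability p; indifference gives 6p − 6(1−p) = p + 6(1−p), so p = 12/17.
Similarly Column's optimal q on s1 is 5/17, and the value is 6·(5/17) + (1)·(12/17) = 42/17.

42/17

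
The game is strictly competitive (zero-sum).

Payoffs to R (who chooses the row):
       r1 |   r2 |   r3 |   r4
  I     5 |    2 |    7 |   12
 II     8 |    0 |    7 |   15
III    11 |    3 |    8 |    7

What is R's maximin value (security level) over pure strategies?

3

The worst-case payoff for each row is I: 2, II: 0, III: 3.
The best of these is 3.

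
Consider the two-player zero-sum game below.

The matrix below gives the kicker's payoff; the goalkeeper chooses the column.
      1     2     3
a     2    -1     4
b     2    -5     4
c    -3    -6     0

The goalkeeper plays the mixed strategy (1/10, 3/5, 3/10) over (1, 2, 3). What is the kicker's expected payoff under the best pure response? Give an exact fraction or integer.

4/5

a: (2)·(1/10) + (-1)·(3/5) + (4)·(3/10) = 4/5.
b: (2)·(1/10) + (-5)·(3/5) + (4)·(3/10) = -8/5.
c: (-3)·(1/10) + (-6)·(3/5) + (0)·(3/10) = -39/10.
The best pure response is a with expected payoff 4/5.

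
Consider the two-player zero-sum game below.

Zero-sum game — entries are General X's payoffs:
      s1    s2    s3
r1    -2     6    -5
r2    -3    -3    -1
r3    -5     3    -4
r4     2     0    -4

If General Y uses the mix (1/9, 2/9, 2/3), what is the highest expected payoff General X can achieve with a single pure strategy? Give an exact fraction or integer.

-5/3

r1: (-2)·(1/9) + (6)·(2/9) + (-5)·(2/3) = -20/9.
r2: (-3)·(1/9) + (-3)·(2/9) + (-1)·(2/3) = -5/3.
r3: (-5)·(1/9) + (3)·(2/9) + (-4)·(2/3) = -23/9.
r4: (2)·(1/9) + (0)·(2/9) + (-4)·(2/3) = -22/9.
The best pure response is r2 with expected payoff -5/3.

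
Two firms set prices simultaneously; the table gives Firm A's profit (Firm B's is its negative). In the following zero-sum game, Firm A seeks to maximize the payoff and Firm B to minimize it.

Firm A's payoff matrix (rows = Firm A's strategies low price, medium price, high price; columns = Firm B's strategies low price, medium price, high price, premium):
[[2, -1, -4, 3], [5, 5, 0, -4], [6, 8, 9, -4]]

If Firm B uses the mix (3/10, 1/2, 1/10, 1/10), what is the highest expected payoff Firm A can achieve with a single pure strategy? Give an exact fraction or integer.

low price: (2)·(3/10) + (-1)·(1/2) + (-4)·(1/10) + (3)·(1/10) = 0.
medium price: (5)·(3/10) + (5)·(1/2) + (0)·(1/10) + (-4)·(1/10) = 18/5.
high price: (6)·(3/10) + (8)·(1/2) + (9)·(1/10) + (-4)·(1/10) = 63/10.
The best pure response is high price with expected payoff 63/10.

63/10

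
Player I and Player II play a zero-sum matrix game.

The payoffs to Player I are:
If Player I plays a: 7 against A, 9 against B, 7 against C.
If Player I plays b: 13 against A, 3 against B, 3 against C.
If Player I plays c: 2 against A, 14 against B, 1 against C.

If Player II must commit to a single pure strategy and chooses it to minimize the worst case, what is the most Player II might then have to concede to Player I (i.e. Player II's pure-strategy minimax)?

The worst case (largest entry) in each column is A: 13, B: 14, C: 7.
The best (smallest) of these is 7.

7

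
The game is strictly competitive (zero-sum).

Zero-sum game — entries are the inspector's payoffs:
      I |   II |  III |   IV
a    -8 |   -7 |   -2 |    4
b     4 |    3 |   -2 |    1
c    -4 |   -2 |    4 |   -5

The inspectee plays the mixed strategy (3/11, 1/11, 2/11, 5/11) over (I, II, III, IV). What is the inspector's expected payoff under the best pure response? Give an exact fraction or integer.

a: (-8)·(3/11) + (-7)·(1/11) + (-2)·(2/11) + (4)·(5/11) = -15/11.
b: (4)·(3/11) + (3)·(1/11) + (-2)·(2/11) + (1)·(5/11) = 16/11.
c: (-4)·(3/11) + (-2)·(1/11) + (4)·(2/11) + (-5)·(5/11) = -31/11.
The best pure response is b with expected payoff 16/11.

16/11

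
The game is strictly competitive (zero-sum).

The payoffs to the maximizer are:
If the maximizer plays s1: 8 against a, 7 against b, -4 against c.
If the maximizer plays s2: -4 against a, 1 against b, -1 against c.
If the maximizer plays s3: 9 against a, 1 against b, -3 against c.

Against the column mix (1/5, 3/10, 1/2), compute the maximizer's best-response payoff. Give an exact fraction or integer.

17/10

s1: (8)·(1/5) + (7)·(3/10) + (-4)·(1/2) = 17/10.
s2: (-4)·(1/5) + (1)·(3/10) + (-1)·(1/2) = -1.
s3: (9)·(1/5) + (1)·(3/10) + (-3)·(1/2) = 3/5.
The best pure response is s1 with expected payoff 17/10.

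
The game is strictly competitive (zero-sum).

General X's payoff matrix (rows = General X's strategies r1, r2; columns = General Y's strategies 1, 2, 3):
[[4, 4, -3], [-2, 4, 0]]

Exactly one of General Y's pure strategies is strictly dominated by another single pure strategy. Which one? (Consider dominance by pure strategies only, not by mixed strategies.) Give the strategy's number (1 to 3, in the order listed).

General Y prefers columns that give General X less. Compare 2 with 3: -3 < 4, 0 < 4.
So 3 strictly dominates 2 for General Y; 2 is strictly dominated.

2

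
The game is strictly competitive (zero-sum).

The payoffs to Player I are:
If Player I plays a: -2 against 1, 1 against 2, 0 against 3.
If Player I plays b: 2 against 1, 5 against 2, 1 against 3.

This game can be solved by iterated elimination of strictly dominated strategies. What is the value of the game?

Row a is strictly dominated by row b (2>-2, 5>1, 1>0); eliminate a.
Column 1 is strictly dominated by 3 for Player II (1<2); eliminate 1.
Column 2 is strictly dominated by 3 for Player II (1<5); eliminate 2.
Only (b, 3) remains, with payoff 1.

1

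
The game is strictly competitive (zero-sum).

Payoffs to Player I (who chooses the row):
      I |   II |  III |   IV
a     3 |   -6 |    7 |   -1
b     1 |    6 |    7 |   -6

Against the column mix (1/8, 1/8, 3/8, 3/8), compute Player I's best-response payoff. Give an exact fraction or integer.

15/8

a: (3)·(1/8) + (-6)·(1/8) + (7)·(3/8) + (-1)·(3/8) = 15/8.
b: (1)·(1/8) + (6)·(1/8) + (7)·(3/8) + (-6)·(3/8) = 5/4.
The best pure response is a with expected payoff 15/8.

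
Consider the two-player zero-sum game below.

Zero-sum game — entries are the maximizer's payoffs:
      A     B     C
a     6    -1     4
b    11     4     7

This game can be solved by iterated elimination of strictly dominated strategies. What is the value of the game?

Row a is strictly dominated by row b (11>6, 4>-1, 7>4); eliminate a.
Column C is strictly dominated by B for the minimizer (4<7); eliminate C.
Column A is strictly dominated by B for the minimizer (4<11); eliminate A.
Only (b, B) remains, with payoff 4.

4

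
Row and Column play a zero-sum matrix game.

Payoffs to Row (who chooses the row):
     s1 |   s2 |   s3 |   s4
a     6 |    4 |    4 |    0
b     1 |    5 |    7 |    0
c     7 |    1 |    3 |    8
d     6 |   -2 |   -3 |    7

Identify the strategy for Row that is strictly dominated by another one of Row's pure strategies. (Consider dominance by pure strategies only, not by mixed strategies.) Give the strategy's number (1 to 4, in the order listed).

Compare d with c: 7 > 6, 1 > -2, 3 > -3, 8 > 7.
So c strictly dominates d for Row; d is strictly dominated.

4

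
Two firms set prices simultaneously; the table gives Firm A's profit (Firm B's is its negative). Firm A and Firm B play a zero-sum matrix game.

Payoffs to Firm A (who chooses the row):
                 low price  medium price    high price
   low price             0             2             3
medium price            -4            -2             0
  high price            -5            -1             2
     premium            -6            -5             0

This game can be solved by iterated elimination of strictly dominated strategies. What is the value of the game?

Column medium price is strictly dominated by low price for Firm B (0<2, -4<-2, -5<-1, -6<-5); eliminate medium price.
Column high price is strictly dominated by low price for Firm B (0<3, -4<0, -5<2, -6<0); eliminate high price.
Row premium is strictly dominated by row low price (0>-6); eliminate premium.
Row medium price is strictly dominated by row low price (0>-4); eliminate medium price.
Row high price is strictly dominated by row low price (0>-5); eliminate high price.
Only (low price, low price) remains, with payoff 0.

0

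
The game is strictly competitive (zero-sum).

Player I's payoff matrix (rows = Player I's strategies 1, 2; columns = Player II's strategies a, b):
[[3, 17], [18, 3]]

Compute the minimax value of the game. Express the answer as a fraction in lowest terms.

Row minima are 3 and 3, so Player I's maximin is 3; column maxima are 18 and 17, so Player II's minimax is 17. These differ, so the equilibrium is in mixed strategies.
Let Player I play 1 with probability p. Player II is indifferent when 3p + 18(1−p) = 17p + 3(1−p), giving p = 15/29.
Let Player II play a with probability q. Player I is indifferent when 3q + 17(1−q) = 18q + 3(1−q), giving q = 14/29.
The value is 3·(14/29) + (17)·(15/29) = 297/29.

297/29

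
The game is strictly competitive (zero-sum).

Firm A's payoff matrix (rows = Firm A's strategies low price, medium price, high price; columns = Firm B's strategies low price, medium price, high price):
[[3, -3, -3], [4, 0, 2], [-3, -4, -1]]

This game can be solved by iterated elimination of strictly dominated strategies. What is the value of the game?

Row high price is strictly dominated by row medium price (4>-3, 0>-4, 2>-1); eliminate high price.
Row low price is strictly dominated by row medium price (4>3, 0>-3, 2>-3); eliminate low price.
Column low price is strictly dominated by medium price for Firm B (0<4); eliminate low price.
Column high price is strictly dominated by medium price for Firm B (0<2); eliminate high price.
Only (medium price, medium price) remains, with payoff 0.

0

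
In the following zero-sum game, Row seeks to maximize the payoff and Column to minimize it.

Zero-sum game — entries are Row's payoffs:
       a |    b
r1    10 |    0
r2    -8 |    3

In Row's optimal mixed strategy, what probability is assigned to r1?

Row minima are 0 and -8, so Row's maximin is 0; column maxima are 10 and 3, so Column's minimax is 3. These differ, so the equilibrium is in mixed strategies.
Let Row play r1 with probability p. Column is indifferent when 10p − 8(1−p) = 3(1−p), giving p = 11/21.

11/21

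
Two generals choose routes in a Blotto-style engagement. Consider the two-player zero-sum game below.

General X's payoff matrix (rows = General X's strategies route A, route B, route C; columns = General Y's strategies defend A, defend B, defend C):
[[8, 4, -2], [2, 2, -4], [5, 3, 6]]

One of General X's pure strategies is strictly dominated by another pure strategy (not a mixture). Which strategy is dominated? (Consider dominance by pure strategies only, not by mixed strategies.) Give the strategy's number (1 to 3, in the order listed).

Compare route B with route A: 8 > 2, 4 > 2, -2 > -4.
So route A strictly dominates route B for General X; route B is strictly dominated.

2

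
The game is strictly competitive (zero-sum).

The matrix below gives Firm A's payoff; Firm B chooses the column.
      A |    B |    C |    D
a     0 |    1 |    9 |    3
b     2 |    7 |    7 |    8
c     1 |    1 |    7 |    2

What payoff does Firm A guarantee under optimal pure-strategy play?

2

Row minima: 0, 2, 1 → Firm A's maximin is 2.
Column maxima: 2, 7, 9, 8 → Firm B's minimax is 2.
They coincide at (b, A), so the value is 2.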